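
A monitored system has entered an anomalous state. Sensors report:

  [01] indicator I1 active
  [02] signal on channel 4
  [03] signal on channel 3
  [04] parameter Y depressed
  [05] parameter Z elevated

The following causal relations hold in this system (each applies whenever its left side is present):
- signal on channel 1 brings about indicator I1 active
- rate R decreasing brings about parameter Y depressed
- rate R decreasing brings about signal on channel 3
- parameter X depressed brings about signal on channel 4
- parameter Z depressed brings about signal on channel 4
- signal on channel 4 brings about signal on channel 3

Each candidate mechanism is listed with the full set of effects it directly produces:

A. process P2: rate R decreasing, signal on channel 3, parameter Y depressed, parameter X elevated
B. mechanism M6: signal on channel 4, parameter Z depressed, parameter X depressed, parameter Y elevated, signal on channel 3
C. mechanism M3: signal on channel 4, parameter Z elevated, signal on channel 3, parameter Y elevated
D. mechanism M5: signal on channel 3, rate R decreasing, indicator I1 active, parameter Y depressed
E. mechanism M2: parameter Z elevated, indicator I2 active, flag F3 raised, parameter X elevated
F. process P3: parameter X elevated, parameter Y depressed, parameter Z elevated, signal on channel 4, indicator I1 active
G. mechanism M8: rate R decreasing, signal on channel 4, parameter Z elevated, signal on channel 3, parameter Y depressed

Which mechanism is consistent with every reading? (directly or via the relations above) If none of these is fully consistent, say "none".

Per-candidate check:
(A) process P2 — indicator I1 active miss; signal on channel 4 miss; signal on channel 3 match; parameter Y depressed match; parameter Z elevated miss
(B) mechanism M6 — indicator I1 active miss; signal on channel 4 match; signal on channel 3 match; parameter Y depressed miss; parameter Z elevated miss
(C) mechanism M3 — indicator I1 active miss; signal on channel 4 match; signal on channel 3 match; parameter Y depressed miss; parameter Z elevated match
(D) mechanism M5 — indicator I1 active match; signal on channel 4 miss; signal on channel 3 match; parameter Y depressed match; parameter Z elevated miss
(E) mechanism M2 — indicator I1 active miss; signal on channel 4 miss; signal on channel 3 miss; parameter Y depressed miss; parameter Z elevated match
(F) process P3 — indicator I1 active match; signal on channel 4 match; signal on channel 3 match (via signal on channel 4 → signal on channel 3); parameter Y depressed match; parameter Z elevated match
(G) mechanism M8 — indicator I1 active miss; signal on channel 4 match; signal on channel 3 match; parameter Y depressed match; parameter Z elevated match
(F) alone accounts for all the evidence.

F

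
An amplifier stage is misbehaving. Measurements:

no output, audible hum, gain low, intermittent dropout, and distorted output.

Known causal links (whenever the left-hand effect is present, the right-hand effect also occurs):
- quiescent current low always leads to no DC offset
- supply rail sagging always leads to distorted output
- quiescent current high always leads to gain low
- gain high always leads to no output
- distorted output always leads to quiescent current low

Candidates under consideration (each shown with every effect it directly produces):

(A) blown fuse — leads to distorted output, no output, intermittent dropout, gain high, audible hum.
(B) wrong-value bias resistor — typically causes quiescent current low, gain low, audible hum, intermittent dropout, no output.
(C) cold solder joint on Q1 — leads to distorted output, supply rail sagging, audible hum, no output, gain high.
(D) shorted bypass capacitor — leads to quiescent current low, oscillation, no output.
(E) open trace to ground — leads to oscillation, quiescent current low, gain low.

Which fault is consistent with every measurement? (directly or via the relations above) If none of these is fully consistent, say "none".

For each candidate, compare predicted effects to what was observed:
(A) blown fuse — fails on gain low (predicts gain high, not gain low)
(B) wrong-value bias resistor — does not account for distorted output
(C) cold solder joint on Q1 — no output yes; audible hum yes; gain low NO; intermittent dropout NO; distorted output yes
(D) shorted bypass capacitor — no output yes; audible hum NO; gain low NO; intermittent dropout NO; distorted output NO
(E) open trace to ground — no output NO; audible hum NO; gain low yes; intermittent dropout NO; distorted output NO
No candidate is consistent with all observations.

none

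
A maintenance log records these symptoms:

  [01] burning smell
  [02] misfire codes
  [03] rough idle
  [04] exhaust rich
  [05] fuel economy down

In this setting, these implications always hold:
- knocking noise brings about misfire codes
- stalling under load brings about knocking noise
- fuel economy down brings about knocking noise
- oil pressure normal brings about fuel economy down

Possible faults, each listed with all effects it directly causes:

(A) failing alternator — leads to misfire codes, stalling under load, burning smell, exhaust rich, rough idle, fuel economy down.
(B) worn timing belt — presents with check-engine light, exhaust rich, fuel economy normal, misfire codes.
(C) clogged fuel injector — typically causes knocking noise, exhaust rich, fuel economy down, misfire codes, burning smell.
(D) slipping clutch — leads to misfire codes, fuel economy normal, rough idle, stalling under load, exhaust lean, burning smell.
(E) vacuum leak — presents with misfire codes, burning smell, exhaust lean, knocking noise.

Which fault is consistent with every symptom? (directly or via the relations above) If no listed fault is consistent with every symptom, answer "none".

A

Per-candidate check:
(A) failing alternator — burning smell +; misfire codes +; rough idle +; exhaust rich +; fuel economy down +
(B) worn timing belt — fails on burning smell, rough idle, fuel economy down (predicts fuel economy normal, not fuel economy down)
(C) clogged fuel injector — does not account for rough idle
(D) slipping clutch — fails on exhaust rich, fuel economy down (predicts exhaust lean, not exhaust rich; predicts fuel economy normal, not fuel economy down)
(E) vacuum leak — burning smell +; misfire codes +; rough idle -; exhaust rich -; fuel economy down -
(A) alone accounts for all the evidence.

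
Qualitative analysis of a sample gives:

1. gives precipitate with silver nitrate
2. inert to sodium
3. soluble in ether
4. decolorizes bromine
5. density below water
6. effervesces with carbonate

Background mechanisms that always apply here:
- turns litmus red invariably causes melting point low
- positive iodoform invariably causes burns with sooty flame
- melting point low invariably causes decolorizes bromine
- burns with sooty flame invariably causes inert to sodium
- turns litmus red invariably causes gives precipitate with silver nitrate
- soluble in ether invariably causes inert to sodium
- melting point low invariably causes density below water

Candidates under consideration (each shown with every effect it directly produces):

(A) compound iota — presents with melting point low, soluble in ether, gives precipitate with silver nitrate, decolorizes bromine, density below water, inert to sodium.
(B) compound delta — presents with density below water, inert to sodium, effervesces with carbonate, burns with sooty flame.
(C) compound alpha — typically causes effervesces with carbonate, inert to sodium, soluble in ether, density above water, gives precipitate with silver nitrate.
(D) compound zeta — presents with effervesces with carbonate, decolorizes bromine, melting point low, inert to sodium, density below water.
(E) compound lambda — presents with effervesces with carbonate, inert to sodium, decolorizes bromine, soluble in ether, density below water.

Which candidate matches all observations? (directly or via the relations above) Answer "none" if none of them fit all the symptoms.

none

Checking each candidate against the observations:
(A) compound iota — does not account for effervesces with carbonate
(B) compound delta — gives precipitate with silver nitrate miss; inert to sodium match; soluble in ether miss; decolorizes bromine miss; density below water match; effervesces with carbonate match
(C) compound alpha — gives precipitate with silver nitrate match; inert to sodium match; soluble in ether match; decolorizes bromine miss; density below water miss; effervesces with carbonate match
(D) compound zeta — does not account for gives precipitate with silver nitrate, soluble in ether
(E) compound lambda — gives precipitate with silver nitrate miss; inert to sodium match; soluble in ether match; decolorizes bromine match; density below water match; effervesces with carbonate match
No candidate is consistent with all observations.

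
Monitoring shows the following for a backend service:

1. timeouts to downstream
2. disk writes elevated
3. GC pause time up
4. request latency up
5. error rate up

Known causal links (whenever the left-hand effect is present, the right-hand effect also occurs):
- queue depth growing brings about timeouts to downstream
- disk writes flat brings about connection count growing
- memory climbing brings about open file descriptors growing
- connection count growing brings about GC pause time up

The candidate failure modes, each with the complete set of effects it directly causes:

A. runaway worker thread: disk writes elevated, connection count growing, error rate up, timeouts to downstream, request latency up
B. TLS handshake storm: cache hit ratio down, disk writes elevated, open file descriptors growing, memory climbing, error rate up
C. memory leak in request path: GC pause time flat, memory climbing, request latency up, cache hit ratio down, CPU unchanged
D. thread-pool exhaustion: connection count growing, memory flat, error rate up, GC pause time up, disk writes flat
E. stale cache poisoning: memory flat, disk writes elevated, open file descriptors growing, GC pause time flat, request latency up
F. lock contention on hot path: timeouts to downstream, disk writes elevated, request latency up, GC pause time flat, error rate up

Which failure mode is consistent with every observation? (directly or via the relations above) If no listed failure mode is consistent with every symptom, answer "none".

A

Checking each candidate against the observations:
(A) runaway worker thread — timeouts to downstream match; disk writes elevated match; GC pause time up match (through connection count growing → GC pause time up); request latency up match; error rate up match
(B) TLS handshake storm — timeouts to downstream miss; disk writes elevated match; GC pause time up miss; request latency up miss; error rate up match
(C) memory leak in request path — timeouts to downstream miss; disk writes elevated miss; GC pause time up miss; request latency up match; error rate up miss
(D) thread-pool exhaustion — fails on timeouts to downstream, disk writes elevated, request latency up (predicts disk writes flat, not disk writes elevated)
(E) stale cache poisoning — timeouts to downstream miss; disk writes elevated match; GC pause time up miss; request latency up match; error rate up miss
(F) lock contention on hot path — timeouts to downstream match; disk writes elevated match; GC pause time up miss; request latency up match; error rate up match
(A) alone accounts for all the evidence.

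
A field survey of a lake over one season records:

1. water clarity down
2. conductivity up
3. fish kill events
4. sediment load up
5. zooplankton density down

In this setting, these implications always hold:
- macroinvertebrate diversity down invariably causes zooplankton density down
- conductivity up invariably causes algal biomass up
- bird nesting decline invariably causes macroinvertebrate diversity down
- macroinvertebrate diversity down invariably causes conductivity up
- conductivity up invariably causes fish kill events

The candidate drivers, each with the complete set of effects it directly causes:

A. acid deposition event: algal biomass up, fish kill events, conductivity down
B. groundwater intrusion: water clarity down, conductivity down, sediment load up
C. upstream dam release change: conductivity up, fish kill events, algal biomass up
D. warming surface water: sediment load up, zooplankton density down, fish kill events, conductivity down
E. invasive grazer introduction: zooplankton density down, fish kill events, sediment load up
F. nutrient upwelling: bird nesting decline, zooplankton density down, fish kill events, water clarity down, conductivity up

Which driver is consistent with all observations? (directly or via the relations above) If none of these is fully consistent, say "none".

none

Testing each hypothesis:
(A) acid deposition event — fails on water clarity down, conductivity up, sediment load up, zooplankton density down (predicts conductivity down, not conductivity up)
(B) groundwater intrusion — water clarity down +; conductivity up -; fish kill events -; sediment load up +; zooplankton density down -
(C) upstream dam release change — water clarity down -; conductivity up +; fish kill events +; sediment load up -; zooplankton density down -
(D) warming surface water — water clarity down -; conductivity up -; fish kill events +; sediment load up +; zooplankton density down +
(E) invasive grazer introduction — water clarity down -; conductivity up -; fish kill events +; sediment load up +; zooplankton density down +
(F) nutrient upwelling — water clarity down +; conductivity up +; fish kill events +; sediment load up -; zooplankton density down +
None of the listed candidates fits everything.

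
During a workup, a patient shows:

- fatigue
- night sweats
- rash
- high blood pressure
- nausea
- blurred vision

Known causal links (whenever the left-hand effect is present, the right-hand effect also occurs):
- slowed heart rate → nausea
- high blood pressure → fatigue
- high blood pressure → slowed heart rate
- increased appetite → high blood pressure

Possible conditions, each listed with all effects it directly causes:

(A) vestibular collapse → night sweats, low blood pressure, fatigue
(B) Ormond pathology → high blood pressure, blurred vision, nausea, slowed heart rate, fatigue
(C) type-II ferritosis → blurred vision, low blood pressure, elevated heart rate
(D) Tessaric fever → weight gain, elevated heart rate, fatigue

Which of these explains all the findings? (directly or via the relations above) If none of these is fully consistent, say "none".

none

Per-candidate check:
(A) vestibular collapse — fatigue match; night sweats match; rash miss; high blood pressure miss; nausea miss; blurred vision miss
(B) Ormond pathology — fatigue match; night sweats miss; rash miss; high blood pressure match; nausea match; blurred vision match
(C) type-II ferritosis — fails on fatigue, night sweats, rash, high blood pressure, nausea (predicts low blood pressure, not high blood pressure)
(D) Tessaric fever — fatigue match; night sweats miss; rash miss; high blood pressure miss; nausea miss; blurred vision miss
No candidate is consistent with all observations.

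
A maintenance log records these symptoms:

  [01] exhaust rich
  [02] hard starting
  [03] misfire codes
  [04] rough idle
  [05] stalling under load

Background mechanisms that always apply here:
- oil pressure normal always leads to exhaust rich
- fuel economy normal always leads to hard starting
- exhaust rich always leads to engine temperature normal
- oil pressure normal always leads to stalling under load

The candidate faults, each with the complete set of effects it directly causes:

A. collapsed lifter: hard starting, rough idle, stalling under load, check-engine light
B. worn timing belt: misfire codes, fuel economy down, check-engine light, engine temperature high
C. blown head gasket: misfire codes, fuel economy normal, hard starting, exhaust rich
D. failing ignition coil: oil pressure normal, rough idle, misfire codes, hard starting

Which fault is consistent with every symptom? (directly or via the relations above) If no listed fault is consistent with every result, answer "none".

For each candidate, compare predicted effects to what was observed:
(A) collapsed lifter — exhaust rich miss; hard starting match; misfire codes miss; rough idle match; stalling under load match
(B) worn timing belt — does not account for exhaust rich, hard starting, rough idle, stalling under load
(C) blown head gasket — does not account for rough idle, stalling under load
(D) failing ignition coil — exhaust rich match (by oil pressure normal → exhaust rich); hard starting match; misfire codes match; rough idle match; stalling under load match (by oil pressure normal → stalling under load)
Only (D) is consistent with every observation.

D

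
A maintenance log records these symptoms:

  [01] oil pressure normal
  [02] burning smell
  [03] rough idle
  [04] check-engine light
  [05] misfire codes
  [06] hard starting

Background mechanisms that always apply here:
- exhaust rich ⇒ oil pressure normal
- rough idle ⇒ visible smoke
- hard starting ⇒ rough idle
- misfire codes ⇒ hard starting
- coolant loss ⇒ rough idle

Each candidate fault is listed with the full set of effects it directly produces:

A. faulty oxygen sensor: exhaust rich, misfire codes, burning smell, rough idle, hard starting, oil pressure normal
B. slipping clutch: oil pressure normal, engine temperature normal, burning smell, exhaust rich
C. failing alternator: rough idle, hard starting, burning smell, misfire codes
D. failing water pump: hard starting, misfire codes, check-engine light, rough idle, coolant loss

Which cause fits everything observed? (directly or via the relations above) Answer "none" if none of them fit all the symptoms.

Per-candidate check:
(A) faulty oxygen sensor — does not account for check-engine light
(B) slipping clutch — does not account for rough idle, check-engine light, misfire codes, hard starting
(C) failing alternator — oil pressure normal -; burning smell +; rough idle +; check-engine light -; misfire codes +; hard starting +
(D) failing water pump — oil pressure normal -; burning smell -; rough idle +; check-engine light +; misfire codes +; hard starting +
No candidate is consistent with all observations.

none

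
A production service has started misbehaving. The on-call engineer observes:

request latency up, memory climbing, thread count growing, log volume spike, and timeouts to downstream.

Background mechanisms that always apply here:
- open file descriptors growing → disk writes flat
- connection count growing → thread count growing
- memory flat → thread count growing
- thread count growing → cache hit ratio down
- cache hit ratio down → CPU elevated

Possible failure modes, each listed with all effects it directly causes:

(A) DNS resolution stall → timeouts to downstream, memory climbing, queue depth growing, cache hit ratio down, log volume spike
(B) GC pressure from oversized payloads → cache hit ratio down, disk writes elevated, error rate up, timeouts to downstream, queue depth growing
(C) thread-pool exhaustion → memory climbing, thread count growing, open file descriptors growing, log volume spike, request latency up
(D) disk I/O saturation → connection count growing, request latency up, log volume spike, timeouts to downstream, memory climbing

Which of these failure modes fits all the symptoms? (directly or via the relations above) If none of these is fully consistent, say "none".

D

For each candidate, compare predicted effects to what was observed:
(A) DNS resolution stall — does not account for request latency up, thread count growing
(B) GC pressure from oversized payloads — does not account for request latency up, memory climbing, thread count growing, log volume spike
(C) thread-pool exhaustion — request latency up yes; memory climbing yes; thread count growing yes; log volume spike yes; timeouts to downstream NO
(D) disk I/O saturation — accounts for every observation (thread count growing by connection count growing → thread count growing)
Only (D) is consistent with every observation.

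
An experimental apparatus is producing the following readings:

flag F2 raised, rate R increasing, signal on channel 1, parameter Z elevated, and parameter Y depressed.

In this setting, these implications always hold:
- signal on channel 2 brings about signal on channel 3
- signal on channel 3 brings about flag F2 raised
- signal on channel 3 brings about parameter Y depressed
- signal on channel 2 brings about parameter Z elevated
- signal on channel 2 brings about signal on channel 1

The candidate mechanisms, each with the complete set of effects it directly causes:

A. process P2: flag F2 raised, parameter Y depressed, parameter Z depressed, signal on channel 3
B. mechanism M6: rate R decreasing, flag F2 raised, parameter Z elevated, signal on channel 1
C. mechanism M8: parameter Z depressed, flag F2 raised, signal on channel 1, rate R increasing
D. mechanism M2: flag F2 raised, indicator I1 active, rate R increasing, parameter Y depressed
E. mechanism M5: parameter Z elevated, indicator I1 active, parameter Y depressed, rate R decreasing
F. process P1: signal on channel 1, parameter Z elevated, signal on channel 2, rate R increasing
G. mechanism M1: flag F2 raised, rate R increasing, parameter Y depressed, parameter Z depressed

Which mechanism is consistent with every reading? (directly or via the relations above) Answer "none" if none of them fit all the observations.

Per-candidate check:
(A) process P2 — fails on rate R increasing, signal on channel 1, parameter Z elevated (predicts parameter Z depressed, not parameter Z elevated)
(B) mechanism M6 — flag F2 raised match; rate R increasing miss; signal on channel 1 match; parameter Z elevated match; parameter Y depressed miss
(C) mechanism M8 — fails on parameter Z elevated, parameter Y depressed (predicts parameter Z depressed, not parameter Z elevated)
(D) mechanism M2 — flag F2 raised match; rate R increasing match; signal on channel 1 miss; parameter Z elevated miss; parameter Y depressed match
(E) mechanism M5 — fails on flag F2 raised, rate R increasing, signal on channel 1 (predicts rate R decreasing, not rate R increasing)
(F) process P1 — accounts for every observation (flag F2 raised through signal on channel 2 → signal on channel 3 → flag F2 raised)
(G) mechanism M1 — fails on signal on channel 1, parameter Z elevated (predicts parameter Z depressed, not parameter Z elevated)
(F) alone accounts for all the evidence.

F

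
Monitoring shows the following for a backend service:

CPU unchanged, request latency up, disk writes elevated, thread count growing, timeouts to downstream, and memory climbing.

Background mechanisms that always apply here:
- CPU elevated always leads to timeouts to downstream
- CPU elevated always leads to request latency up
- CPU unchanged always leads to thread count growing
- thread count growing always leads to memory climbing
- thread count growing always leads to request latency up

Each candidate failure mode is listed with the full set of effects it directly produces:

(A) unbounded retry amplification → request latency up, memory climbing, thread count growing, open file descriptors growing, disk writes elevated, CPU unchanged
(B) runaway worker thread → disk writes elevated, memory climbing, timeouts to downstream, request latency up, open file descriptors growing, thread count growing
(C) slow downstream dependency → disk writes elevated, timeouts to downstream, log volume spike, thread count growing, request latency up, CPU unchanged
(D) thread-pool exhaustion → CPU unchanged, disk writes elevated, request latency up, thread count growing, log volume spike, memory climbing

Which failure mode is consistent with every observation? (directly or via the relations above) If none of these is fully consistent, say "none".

C

Testing each hypothesis:
(A) unbounded retry amplification — CPU unchanged ✓; request latency up ✓; disk writes elevated ✓; thread count growing ✓; timeouts to downstream ✗; memory climbing ✓
(B) runaway worker thread — does not account for CPU unchanged
(C) slow downstream dependency — CPU unchanged ✓; request latency up ✓; disk writes elevated ✓; thread count growing ✓; timeouts to downstream ✓; memory climbing ✓ (through thread count growing → memory climbing)
(D) thread-pool exhaustion — does not account for timeouts to downstream
Only (C) is consistent with every observation.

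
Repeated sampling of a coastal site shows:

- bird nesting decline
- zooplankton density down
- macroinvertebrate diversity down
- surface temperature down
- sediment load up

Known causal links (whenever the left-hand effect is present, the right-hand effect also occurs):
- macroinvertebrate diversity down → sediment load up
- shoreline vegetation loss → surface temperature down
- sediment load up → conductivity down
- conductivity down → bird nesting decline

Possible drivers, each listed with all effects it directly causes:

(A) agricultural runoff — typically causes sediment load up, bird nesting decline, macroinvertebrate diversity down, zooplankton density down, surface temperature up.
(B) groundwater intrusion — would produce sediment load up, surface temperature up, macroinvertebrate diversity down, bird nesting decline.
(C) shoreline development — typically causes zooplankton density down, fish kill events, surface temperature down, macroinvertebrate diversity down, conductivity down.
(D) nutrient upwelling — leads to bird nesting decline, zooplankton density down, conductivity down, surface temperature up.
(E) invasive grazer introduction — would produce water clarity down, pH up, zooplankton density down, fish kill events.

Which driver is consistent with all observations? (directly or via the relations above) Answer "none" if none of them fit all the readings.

For each candidate, compare predicted effects to what was observed:
(A) agricultural runoff — fails on surface temperature down (predicts surface temperature up, not surface temperature down)
(B) groundwater intrusion — bird nesting decline ✓; zooplankton density down ✗; macroinvertebrate diversity down ✓; surface temperature down ✗; sediment load up ✓
(C) shoreline development — accounts for every observation (bird nesting decline through conductivity down → bird nesting decline)
(D) nutrient upwelling — fails on macroinvertebrate diversity down, surface temperature down, sediment load up (predicts surface temperature up, not surface temperature down)
(E) invasive grazer introduction — bird nesting decline ✗; zooplankton density down ✓; macroinvertebrate diversity down ✗; surface temperature down ✗; sediment load up ✗
Only (C) is consistent with every observation.

C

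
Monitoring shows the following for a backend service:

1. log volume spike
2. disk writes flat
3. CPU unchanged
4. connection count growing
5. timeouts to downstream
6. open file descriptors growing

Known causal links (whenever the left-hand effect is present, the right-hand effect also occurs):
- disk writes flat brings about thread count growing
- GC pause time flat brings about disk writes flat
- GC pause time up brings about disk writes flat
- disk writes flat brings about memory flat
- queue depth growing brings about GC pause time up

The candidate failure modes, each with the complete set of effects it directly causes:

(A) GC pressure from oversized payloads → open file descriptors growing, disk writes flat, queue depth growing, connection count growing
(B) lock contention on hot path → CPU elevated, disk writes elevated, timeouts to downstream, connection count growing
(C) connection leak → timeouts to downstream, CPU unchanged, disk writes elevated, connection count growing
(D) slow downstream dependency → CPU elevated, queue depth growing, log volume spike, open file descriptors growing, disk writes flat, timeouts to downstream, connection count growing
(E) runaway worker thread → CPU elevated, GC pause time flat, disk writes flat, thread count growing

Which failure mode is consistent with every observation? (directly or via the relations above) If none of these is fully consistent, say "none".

none

Checking each candidate against the observations:
(A) GC pressure from oversized payloads — log volume spike NO; disk writes flat yes; CPU unchanged NO; connection count growing yes; timeouts to downstream NO; open file descriptors growing yes
(B) lock contention on hot path — log volume spike NO; disk writes flat NO; CPU unchanged NO; connection count growing yes; timeouts to downstream yes; open file descriptors growing NO
(C) connection leak — fails on log volume spike, disk writes flat, open file descriptors growing (predicts disk writes elevated, not disk writes flat)
(D) slow downstream dependency — log volume spike yes; disk writes flat yes; CPU unchanged NO; connection count growing yes; timeouts to downstream yes; open file descriptors growing yes
(E) runaway worker thread — log volume spike NO; disk writes flat yes; CPU unchanged NO; connection count growing NO; timeouts to downstream NO; open file descriptors growing NO
None of the listed candidates fits everything.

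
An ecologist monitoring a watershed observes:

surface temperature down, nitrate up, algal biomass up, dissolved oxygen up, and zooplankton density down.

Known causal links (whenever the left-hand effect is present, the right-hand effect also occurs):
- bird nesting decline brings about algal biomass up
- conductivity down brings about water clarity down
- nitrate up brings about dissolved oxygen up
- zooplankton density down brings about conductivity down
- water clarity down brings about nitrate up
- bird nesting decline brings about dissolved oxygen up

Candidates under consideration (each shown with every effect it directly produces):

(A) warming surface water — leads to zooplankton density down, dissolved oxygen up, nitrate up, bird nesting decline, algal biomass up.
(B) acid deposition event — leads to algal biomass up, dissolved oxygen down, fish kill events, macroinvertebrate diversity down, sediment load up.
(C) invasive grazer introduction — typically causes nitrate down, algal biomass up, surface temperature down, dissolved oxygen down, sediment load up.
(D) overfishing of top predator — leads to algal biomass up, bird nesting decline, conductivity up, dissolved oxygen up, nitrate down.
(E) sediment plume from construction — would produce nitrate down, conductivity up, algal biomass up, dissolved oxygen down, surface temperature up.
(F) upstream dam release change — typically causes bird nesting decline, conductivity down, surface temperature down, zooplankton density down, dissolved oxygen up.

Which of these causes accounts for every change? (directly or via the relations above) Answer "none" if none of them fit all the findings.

Per-candidate check:
(A) warming surface water — does not account for surface temperature down
(B) acid deposition event — surface temperature down miss; nitrate up miss; algal biomass up match; dissolved oxygen up miss; zooplankton density down miss
(C) invasive grazer introduction — fails on nitrate up, dissolved oxygen up, zooplankton density down (predicts nitrate down, not nitrate up; predicts dissolved oxygen down, not dissolved oxygen up)
(D) overfishing of top predator — surface temperature down miss; nitrate up miss; algal biomass up match; dissolved oxygen up match; zooplankton density down miss
(E) sediment plume from construction — fails on surface temperature down, nitrate up, dissolved oxygen up, zooplankton density down (predicts surface temperature up, not surface temperature down; predicts nitrate down, not nitrate up; predicts dissolved oxygen down, not dissolved oxygen up)
(F) upstream dam release change — accounts for every observation (nitrate up through conductivity down → water clarity down → nitrate up)
(F) alone accounts for all the evidence.

F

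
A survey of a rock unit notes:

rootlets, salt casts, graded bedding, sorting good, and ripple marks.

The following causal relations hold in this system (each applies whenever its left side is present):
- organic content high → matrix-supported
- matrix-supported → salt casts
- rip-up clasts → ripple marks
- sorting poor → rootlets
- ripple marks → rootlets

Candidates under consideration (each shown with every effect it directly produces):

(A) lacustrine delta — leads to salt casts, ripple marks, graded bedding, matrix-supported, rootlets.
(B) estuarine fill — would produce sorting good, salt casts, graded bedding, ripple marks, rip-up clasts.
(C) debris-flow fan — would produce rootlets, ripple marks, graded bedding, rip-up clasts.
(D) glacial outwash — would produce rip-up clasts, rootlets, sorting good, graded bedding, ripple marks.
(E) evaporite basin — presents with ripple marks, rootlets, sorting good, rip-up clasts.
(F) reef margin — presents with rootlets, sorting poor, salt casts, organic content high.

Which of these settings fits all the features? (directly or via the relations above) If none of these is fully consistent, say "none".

B

For each candidate, compare predicted effects to what was observed:
(A) lacustrine delta — rootlets yes; salt casts yes; graded bedding yes; sorting good NO; ripple marks yes
(B) estuarine fill — rootlets yes (via ripple marks → rootlets); salt casts yes; graded bedding yes; sorting good yes; ripple marks yes
(C) debris-flow fan — does not account for salt casts, sorting good
(D) glacial outwash — rootlets yes; salt casts NO; graded bedding yes; sorting good yes; ripple marks yes
(E) evaporite basin — does not account for salt casts, graded bedding
(F) reef margin — fails on graded bedding, sorting good, ripple marks (predicts sorting poor, not sorting good)
(B) alone accounts for all the evidence.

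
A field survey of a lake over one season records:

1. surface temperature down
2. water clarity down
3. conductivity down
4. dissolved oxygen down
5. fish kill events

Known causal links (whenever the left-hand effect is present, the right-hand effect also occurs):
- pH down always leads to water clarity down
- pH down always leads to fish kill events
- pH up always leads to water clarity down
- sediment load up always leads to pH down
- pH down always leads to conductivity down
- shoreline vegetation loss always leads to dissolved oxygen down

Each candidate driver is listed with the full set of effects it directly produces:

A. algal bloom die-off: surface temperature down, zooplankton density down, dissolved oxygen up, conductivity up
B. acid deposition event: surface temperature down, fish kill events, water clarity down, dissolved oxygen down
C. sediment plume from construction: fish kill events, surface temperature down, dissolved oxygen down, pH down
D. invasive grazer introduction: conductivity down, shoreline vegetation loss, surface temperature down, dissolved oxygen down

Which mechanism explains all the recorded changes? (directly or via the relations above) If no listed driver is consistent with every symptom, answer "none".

Testing each hypothesis:
(A) algal bloom die-off — fails on water clarity down, conductivity down, dissolved oxygen down, fish kill events (predicts conductivity up, not conductivity down; predicts dissolved oxygen up, not dissolved oxygen down)
(B) acid deposition event — surface temperature down match; water clarity down match; conductivity down miss; dissolved oxygen down match; fish kill events match
(C) sediment plume from construction — accounts for every observation (water clarity down via pH down → water clarity down)
(D) invasive grazer introduction — surface temperature down match; water clarity down miss; conductivity down match; dissolved oxygen down match; fish kill events miss
(C) alone accounts for all the evidence.

C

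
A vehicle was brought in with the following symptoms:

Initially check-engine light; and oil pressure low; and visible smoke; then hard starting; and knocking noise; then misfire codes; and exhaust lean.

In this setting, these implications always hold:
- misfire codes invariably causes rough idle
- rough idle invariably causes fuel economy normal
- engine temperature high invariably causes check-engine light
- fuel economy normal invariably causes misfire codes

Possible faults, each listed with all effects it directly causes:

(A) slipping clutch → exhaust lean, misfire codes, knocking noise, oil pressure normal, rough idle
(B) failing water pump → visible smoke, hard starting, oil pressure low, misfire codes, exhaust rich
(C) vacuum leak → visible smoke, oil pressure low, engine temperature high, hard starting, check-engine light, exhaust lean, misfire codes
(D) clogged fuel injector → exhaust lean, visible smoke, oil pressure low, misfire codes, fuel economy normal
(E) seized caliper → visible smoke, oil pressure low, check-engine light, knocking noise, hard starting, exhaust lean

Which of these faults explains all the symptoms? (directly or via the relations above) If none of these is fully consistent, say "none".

none

Checking each candidate against the observations:
(A) slipping clutch — fails on check-engine light, oil pressure low, visible smoke, hard starting (predicts oil pressure normal, not oil pressure low)
(B) failing water pump — check-engine light NO; oil pressure low yes; visible smoke yes; hard starting yes; knocking noise NO; misfire codes yes; exhaust lean NO
(C) vacuum leak — check-engine light yes; oil pressure low yes; visible smoke yes; hard starting yes; knocking noise NO; misfire codes yes; exhaust lean yes
(D) clogged fuel injector — does not account for check-engine light, hard starting, knocking noise
(E) seized caliper — does not account for misfire codes
None of the listed candidates fits everything.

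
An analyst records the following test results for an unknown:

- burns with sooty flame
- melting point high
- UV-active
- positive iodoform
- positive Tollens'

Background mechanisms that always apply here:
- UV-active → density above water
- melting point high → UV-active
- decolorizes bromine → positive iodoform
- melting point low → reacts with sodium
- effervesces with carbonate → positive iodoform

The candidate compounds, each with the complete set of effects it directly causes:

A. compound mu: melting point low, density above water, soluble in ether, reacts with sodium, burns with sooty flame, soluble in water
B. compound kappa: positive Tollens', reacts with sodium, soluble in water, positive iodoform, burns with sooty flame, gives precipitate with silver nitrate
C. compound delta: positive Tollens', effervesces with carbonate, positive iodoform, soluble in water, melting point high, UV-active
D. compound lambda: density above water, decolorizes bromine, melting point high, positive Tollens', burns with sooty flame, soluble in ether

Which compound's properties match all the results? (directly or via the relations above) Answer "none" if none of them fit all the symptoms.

D

Testing each hypothesis:
(A) compound mu — burns with sooty flame +; melting point high -; UV-active -; positive iodoform -; positive Tollens' -
(B) compound kappa — burns with sooty flame +; melting point high -; UV-active -; positive iodoform +; positive Tollens' +
(C) compound delta — burns with sooty flame -; melting point high +; UV-active +; positive iodoform +; positive Tollens' +
(D) compound lambda — accounts for every observation (UV-active via melting point high → UV-active)
(D) alone accounts for all the evidence.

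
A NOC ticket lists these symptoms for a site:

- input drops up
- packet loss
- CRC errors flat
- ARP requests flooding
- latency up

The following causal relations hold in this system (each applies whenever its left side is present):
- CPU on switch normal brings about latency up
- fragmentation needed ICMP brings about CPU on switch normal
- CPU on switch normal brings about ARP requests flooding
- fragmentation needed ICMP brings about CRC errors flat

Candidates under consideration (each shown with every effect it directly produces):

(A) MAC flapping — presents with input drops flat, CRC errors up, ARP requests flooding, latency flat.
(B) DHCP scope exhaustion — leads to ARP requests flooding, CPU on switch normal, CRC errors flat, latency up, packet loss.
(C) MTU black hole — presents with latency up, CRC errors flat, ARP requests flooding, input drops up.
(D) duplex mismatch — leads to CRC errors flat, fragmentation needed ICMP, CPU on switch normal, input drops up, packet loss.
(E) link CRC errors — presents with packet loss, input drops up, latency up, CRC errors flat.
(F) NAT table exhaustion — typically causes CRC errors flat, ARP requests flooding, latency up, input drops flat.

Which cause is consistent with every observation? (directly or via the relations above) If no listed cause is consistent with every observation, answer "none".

D

Checking each candidate against the observations:
(A) MAC flapping — input drops up NO; packet loss NO; CRC errors flat NO; ARP requests flooding yes; latency up NO
(B) DHCP scope exhaustion — does not account for input drops up
(C) MTU black hole — does not account for packet loss
(D) duplex mismatch — accounts for every observation (ARP requests flooding through CPU on switch normal → ARP requests flooding)
(E) link CRC errors — input drops up yes; packet loss yes; CRC errors flat yes; ARP requests flooding NO; latency up yes
(F) NAT table exhaustion — fails on input drops up, packet loss (predicts input drops flat, not input drops up)
(D) is the only candidate with no mismatches.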